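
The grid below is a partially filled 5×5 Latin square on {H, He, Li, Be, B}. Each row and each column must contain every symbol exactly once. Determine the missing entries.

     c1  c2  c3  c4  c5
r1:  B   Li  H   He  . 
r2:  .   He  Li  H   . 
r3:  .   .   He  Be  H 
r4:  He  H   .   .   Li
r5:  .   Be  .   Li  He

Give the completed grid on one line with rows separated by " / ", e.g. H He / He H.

B Li H He Be / Be He Li H B / Li B He Be H / He H Be B Li / H Be B Li He

(r1,c5) = Be
(r2,c1) = Be
(r2,c5) = B
(r3,c1) = Li
(r3,c2) = B
(r4,c4) = B
(r5,c1) = H
(r5,c3) = B
(r4,c3) = Be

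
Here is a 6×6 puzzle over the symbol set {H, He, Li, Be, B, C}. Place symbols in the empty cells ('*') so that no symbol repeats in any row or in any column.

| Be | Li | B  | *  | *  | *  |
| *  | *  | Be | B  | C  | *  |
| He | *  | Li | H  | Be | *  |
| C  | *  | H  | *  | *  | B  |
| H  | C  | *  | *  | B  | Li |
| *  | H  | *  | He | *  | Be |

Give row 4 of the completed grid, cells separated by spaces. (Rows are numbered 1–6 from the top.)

C Be H Li He B

(r1,c4) = C
(r2,c1) = Li
(r2,c2) = He
(r2,c6) = H
(r3,c2) = B
(r3,c6) = C
(r4,c2) = Be
(r4,c4) = Li
(r4,c5) = He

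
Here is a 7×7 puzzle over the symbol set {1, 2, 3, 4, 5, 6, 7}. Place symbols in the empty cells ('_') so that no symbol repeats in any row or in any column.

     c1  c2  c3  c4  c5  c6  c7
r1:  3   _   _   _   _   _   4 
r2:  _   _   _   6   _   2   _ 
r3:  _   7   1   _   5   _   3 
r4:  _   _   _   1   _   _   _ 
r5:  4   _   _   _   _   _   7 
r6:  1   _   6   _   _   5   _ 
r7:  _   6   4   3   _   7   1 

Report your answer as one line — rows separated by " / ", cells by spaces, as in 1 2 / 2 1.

(r2,c7) = 5
(r6,c7) = 2
(r7,c5) = 2
(r2,c1) = 7
(r2,c3) = 3
(r4,c7) = 6
(r7,c1) = 5
(r4,c1) = 2
(r3,c1) = 6
(r3,c6) = 4
(r4,c6) = 3
(r3,c4) = 2
(r5,c4) = 5
(r1,c4) = 7
(r5,c3) = 2
(r6,c4) = 4
(r1,c3) = 5
(r4,c3) = 7
(r4,c5) = 4
(r6,c2) = 3
(r6,c5) = 7
(r2,c5) = 1
(r4,c2) = 5
(r5,c2) = 1
(r5,c6) = 6
(r1,c2) = 2
(r1,c5) = 6
(r1,c6) = 1
(r2,c2) = 4
(r5,c5) = 3

3 2 5 7 6 1 4 / 7 4 3 6 1 2 5 / 6 7 1 2 5 4 3 / 2 5 7 1 4 3 6 / 4 1 2 5 3 6 7 / 1 3 6 4 7 5 2 / 5 6 4 3 2 7 1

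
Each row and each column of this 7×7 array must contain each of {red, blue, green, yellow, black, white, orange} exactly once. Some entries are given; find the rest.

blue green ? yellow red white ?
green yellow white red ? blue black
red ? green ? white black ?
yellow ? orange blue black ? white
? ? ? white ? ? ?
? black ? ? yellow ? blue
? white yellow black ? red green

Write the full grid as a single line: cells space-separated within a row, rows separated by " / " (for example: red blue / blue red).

row 1 has {red,blue,green,yellow,white}; column 3 has {green,yellow,white,orange} — only black is left for (r1,c3).
row 1 has {red,blue,green,yellow,black,white}; column 7 has {blue,green,black,white} — only orange is left for (r1,c7).
row 2 has {red,blue,green,yellow,black,white}; column 5 has {red,yellow,black,white} — only orange is left for (r2,c5).
row 3 has {red,green,black,white}; column 4 has {red,blue,yellow,black,white} — only orange is left for (r3,c4).
row 3 has {red,green,black,white,orange}; column 7 has {blue,green,black,white,orange} — only yellow is left for (r3,c7).
row 4 has {blue,yellow,black,white,orange}; column 2 has {green,yellow,black,white} — only red is left for (r4,c2).
row 4 has {red,blue,yellow,black,white,orange}; column 6 has {red,blue,black,white} — only green is left for (r4,c6).
row 5 has {white}; column 7 has {blue,green,yellow,black,white,orange} — only red is left for (r5,c7).
row 6 has {blue,yellow,black}; column 3 has {green,yellow,black,white,orange} — only red is left for (r6,c3).
row 6 has {red,blue,yellow,black}; column 4 has {red,blue,yellow,black,white,orange} — only green is left for (r6,c4).
row 6 has {red,blue,green,yellow,black}; column 6 has {red,blue,green,black,white} — only orange is left for (r6,c6).
row 7 has {red,green,yellow,black,white}; column 1 has {red,blue,green,yellow} — only orange is left for (r7,c1).
row 7 has {red,green,yellow,black,white,orange}; column 5 has {red,yellow,black,white,orange} — only blue is left for (r7,c5).
row 3 has {red,green,yellow,black,white,orange}; column 2 has {red,green,yellow,black,white} — only blue is left for (r3,c2).
row 5 has {red,white}; column 1 has {red,blue,green,yellow,orange} — only black is left for (r5,c1).
row 5 has {red,black,white}; column 2 has {red,blue,green,yellow,black,white} — only orange is left for (r5,c2).
row 5 has {red,black,white,orange}; column 3 has {red,green,yellow,black,white,orange} — only blue is left for (r5,c3).
row 5 has {red,blue,black,white,orange}; column 5 has {red,blue,yellow,black,white,orange} — only green is left for (r5,c5).
row 5 has {red,blue,green,black,white,orange}; column 6 has {red,blue,green,black,white,orange} — only yellow is left for (r5,c6).
row 6 has {red,blue,green,yellow,black,orange}; column 1 has {red,blue,green,yellow,black,orange} — only white is left for (r6,c1).

blue green black yellow red white orange / green yellow white red orange blue black / red blue green orange white black yellow / yellow red orange blue black green white / black orange blue white green yellow red / white black red green yellow orange blue / orange white yellow black blue red green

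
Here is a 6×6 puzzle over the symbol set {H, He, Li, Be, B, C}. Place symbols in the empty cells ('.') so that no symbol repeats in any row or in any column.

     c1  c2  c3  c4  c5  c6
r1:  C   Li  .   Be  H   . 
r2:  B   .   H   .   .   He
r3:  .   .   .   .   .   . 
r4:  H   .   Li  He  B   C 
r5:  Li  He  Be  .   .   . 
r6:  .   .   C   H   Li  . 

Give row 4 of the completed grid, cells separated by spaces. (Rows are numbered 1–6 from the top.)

H Be Li He B C

(r1,c6) = B
(r4,c2) = Be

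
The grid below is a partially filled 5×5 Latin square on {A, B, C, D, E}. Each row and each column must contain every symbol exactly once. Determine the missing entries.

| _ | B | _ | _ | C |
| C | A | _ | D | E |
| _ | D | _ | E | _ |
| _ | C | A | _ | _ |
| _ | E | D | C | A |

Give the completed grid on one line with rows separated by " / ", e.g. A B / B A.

D B E A C / C A B D E / A D C E B / E C A B D / B E D C A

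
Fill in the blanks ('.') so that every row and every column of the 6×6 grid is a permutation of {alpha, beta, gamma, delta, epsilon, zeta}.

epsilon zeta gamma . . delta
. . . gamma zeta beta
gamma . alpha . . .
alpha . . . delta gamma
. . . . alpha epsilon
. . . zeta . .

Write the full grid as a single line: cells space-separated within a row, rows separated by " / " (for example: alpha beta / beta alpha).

epsilon zeta gamma alpha beta delta / delta alpha epsilon gamma zeta beta / gamma delta alpha beta epsilon zeta / alpha beta zeta epsilon delta gamma / zeta gamma beta delta alpha epsilon / beta epsilon delta zeta gamma alpha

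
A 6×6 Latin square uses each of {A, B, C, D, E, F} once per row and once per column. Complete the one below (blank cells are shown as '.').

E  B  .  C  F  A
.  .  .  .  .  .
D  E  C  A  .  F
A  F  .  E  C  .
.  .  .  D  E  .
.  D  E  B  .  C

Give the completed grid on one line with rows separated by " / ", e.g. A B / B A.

E B D C F A / B C A F D E / D E C A B F / A F B E C D / C A F D E B / F D E B A C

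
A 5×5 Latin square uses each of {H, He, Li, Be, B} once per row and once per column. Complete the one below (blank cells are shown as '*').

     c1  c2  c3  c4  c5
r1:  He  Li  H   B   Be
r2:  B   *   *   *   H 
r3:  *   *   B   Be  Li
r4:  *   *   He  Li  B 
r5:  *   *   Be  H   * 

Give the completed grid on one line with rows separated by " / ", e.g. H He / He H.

(r2,c3) = Li
(r2,c4) = He
(r3,c1) = H
(r3,c2) = He
(r4,c1) = Be
(r4,c2) = H
(r5,c1) = Li
(r5,c2) = B
(r5,c5) = He
(r2,c2) = Be

He Li H B Be / B Be Li He H / H He B Be Li / Be H He Li B / Li B Be H He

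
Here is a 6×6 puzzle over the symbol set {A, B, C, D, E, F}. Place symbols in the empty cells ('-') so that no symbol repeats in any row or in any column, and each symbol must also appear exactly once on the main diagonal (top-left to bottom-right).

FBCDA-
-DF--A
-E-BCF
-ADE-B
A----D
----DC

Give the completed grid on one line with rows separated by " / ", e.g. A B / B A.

F B C D A E / B D F C E A / D E A B C F / C A D E F B / A C E F B D / E F B A D C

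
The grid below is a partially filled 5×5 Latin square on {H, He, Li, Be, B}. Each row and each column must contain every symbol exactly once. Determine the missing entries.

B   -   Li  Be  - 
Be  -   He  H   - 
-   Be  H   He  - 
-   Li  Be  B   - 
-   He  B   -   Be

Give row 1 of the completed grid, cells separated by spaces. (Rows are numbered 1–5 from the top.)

B H Li Be He

row 1 has {Li,Be,B}; column 2 has {He,Li,Be} — only H is left for (r1,c2).
row 1 has {H,Li,Be,B}; column 5 has {Be} — only He is left for (r1,c5).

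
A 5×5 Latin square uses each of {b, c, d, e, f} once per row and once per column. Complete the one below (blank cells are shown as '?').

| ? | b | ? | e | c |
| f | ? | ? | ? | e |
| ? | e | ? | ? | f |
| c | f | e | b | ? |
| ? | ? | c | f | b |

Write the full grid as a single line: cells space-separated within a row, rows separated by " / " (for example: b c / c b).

(r1,c1) = d
(r1,c3) = f
(r3,c1) = b
(r3,c3) = d
(r3,c4) = c
(r4,c5) = d
(r5,c1) = e
(r5,c2) = d
(r2,c2) = c
(r2,c3) = b
(r2,c4) = d

d b f e c / f c b d e / b e d c f / c f e b d / e d c f b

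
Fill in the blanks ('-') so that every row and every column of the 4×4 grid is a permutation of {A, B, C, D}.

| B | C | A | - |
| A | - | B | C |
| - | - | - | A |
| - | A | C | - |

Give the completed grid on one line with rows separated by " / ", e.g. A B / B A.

B C A D / A D B C / C B D A / D A C B

Cell (r1,c4): row 1 has {A,B,C}; column 4 has {A,C} → D.
Cell (r2,c2): row 2 has {A,B,C}; column 2 has {A,C} → D.
Cell (r3,c2): row 3 has {A}; column 2 has {A,C,D} → B.
Cell (r3,c3): row 3 has {A,B}; column 3 has {A,B,C} → D.
Cell (r4,c1): row 4 has {A,C}; column 1 has {A,B} → D.
Cell (r4,c4): row 4 has {A,C,D}; column 4 has {A,C,D} → B.
Cell (r3,c1): row 3 has {A,B,D}; column 1 has {A,B,D} → C.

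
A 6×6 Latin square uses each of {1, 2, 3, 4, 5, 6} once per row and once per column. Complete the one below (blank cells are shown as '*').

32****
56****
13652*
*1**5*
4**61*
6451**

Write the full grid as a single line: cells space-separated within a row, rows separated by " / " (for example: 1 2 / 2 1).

3 2 1 4 6 5 / 5 6 3 2 4 1 / 1 3 6 5 2 4 / 2 1 4 3 5 6 / 4 5 2 6 1 3 / 6 4 5 1 3 2

Cell (r1,c4): row 1 has {2,3}; column 4 has {1,5,6} → 4.
Cell (r1,c5): row 1 has {2,3,4}; column 5 has {1,2,5} → 6.
Cell (r3,c6): row 3 has {1,2,3,5,6}; column 6 is empty so far → 4.
Cell (r4,c1): row 4 has {1,5}; column 1 has {1,3,4,5,6} → 2.
Cell (r4,c4): row 4 has {1,2,5}; column 4 has {1,4,5,6} → 3.
Cell (r4,c6): row 4 has {1,2,3,5}; column 6 has {4} → 6.
Cell (r5,c2): row 5 has {1,4,6}; column 2 has {1,2,3,4,6} → 5.
Cell (r6,c5): row 6 has {1,4,5,6}; column 5 has {1,2,5,6} → 3.
Cell (r6,c6): row 6 has {1,3,4,5,6}; column 6 has {4,6} → 2.
Cell (r1,c3): row 1 has {2,3,4,6}; column 3 has {5,6} → 1.
Cell (r1,c6): row 1 has {1,2,3,4,6}; column 6 has {2,4,6} → 5.
Cell (r2,c4): row 2 has {5,6}; column 4 has {1,3,4,5,6} → 2.
Cell (r2,c5): row 2 has {2,5,6}; column 5 has {1,2,3,5,6} → 4.
Cell (r4,c3): row 4 has {1,2,3,5,6}; column 3 has {1,5,6} → 4.
Cell (r5,c6): row 5 has {1,4,5,6}; column 6 has {2,4,5,6} → 3.
Cell (r2,c3): row 2 has {2,4,5,6}; column 3 has {1,4,5,6} → 3.
Cell (r2,c6): row 2 has {2,3,4,5,6}; column 6 has {2,3,4,5,6} → 1.
Cell (r5,c3): row 5 has {1,3,4,5,6}; column 3 has {1,3,4,5,6} → 2.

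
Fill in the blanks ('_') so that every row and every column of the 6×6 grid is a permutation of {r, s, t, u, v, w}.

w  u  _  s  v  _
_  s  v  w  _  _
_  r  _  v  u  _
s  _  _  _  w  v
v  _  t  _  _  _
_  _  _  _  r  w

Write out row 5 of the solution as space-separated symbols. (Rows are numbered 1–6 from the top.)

v w t u s r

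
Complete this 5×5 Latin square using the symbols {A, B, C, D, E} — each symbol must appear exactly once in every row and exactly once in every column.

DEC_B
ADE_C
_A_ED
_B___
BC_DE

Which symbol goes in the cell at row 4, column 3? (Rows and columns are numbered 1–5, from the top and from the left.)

D

At row 1, column 4: row 1 has {B,C,D,E}; column 4 has {D,E}; that leaves A.
At row 2, column 4: row 2 has {A,C,D,E}; column 4 has {A,D,E}; that leaves B.
At row 3, column 1: row 3 has {A,D,E}; column 1 has {A,B,D}; that leaves C.
At row 3, column 3: row 3 has {A,C,D,E}; column 3 has {C,E}; that leaves B.
At row 4, column 1: row 4 has {B}; column 1 has {A,B,C,D}; that leaves E.
At row 4, column 4: row 4 has {B,E}; column 4 has {A,B,D,E}; that leaves C.
At row 4, column 5: row 4 has {B,C,E}; column 5 has {B,C,D,E}; that leaves A.
At row 5, column 3: row 5 has {B,C,D,E}; column 3 has {B,C,E}; that leaves A.
At row 4, column 3: row 4 has {A,B,C,E}; column 3 has {A,B,C,E}; that leaves D.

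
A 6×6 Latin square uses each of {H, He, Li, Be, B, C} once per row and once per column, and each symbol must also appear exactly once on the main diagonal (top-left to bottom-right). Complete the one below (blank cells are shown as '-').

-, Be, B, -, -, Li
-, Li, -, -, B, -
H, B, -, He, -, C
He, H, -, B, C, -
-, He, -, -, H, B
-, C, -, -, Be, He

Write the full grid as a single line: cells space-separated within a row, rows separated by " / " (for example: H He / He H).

C Be B H He Li / Be Li He C B H / H B Be He Li C / He H Li B C Be / Li He C Be H B / B C H Li Be He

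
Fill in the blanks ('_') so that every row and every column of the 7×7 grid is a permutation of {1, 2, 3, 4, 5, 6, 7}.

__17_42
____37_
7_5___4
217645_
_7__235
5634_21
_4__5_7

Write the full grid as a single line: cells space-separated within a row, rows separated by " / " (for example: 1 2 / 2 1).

3 5 1 7 6 4 2 / 1 2 4 5 3 7 6 / 7 3 5 2 1 6 4 / 2 1 7 6 4 5 3 / 4 7 6 1 2 3 5 / 5 6 3 4 7 2 1 / 6 4 2 3 5 1 7

(r1,c5) = 6
(r2,c7) = 6
(r3,c5) = 1
(r3,c6) = 6
(r4,c7) = 3
(r5,c4) = 1
(r6,c5) = 7
(r7,c6) = 1
(r1,c1) = 3
(r1,c2) = 5
(r2,c2) = 2
(r2,c3) = 4
(r2,c4) = 5
(r3,c2) = 3
(r3,c4) = 2
(r5,c3) = 6
(r7,c1) = 6
(r7,c3) = 2
(r7,c4) = 3
(r2,c1) = 1
(r5,c1) = 4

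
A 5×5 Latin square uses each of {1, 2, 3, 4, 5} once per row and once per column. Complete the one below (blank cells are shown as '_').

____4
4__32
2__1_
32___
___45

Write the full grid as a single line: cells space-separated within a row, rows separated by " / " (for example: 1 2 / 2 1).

5 1 3 2 4 / 4 5 1 3 2 / 2 4 5 1 3 / 3 2 4 5 1 / 1 3 2 4 5

(r3,c5) = 3
(r4,c4) = 5
(r4,c5) = 1
(r5,c1) = 1
(r5,c2) = 3
(r5,c3) = 2
(r1,c1) = 5
(r1,c2) = 1
(r1,c3) = 3
(r1,c4) = 2
(r2,c2) = 5
(r2,c3) = 1
(r3,c2) = 4
(r3,c3) = 5
(r4,c3) = 4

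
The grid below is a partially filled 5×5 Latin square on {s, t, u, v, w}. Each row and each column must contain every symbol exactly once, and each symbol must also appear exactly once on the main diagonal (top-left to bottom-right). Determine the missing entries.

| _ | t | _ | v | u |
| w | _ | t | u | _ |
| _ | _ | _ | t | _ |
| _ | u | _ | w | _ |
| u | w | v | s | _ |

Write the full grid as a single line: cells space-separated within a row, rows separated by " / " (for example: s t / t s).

s t w v u / w v t u s / v s u t w / t u s w v / u w v s t

Cell (r1,c1): row 1 has {t,u,v}; column 1 has {u,w}; the diagonal has {w} → s.
Cell (r1,c3): row 1 has {s,t,u,v}; column 3 has {t,v} → w.
Cell (r2,c2): row 2 has {t,u,w}; column 2 has {t,u,w}; the diagonal has {s,w} → v.
Cell (r2,c5): row 2 has {t,u,v,w}; column 5 has {u} → s.
Cell (r3,c1): row 3 has {t}; column 1 has {s,u,w} → v.
Cell (r3,c2): row 3 has {t,v}; column 2 has {t,u,v,w} → s.
Cell (r3,c3): row 3 has {s,t,v}; column 3 has {t,v,w}; the diagonal has {s,v,w} → u.
Cell (r3,c5): row 3 has {s,t,u,v}; column 5 has {s,u} → w.
Cell (r4,c1): row 4 has {u,w}; column 1 has {s,u,v,w} → t.
Cell (r4,c3): row 4 has {t,u,w}; column 3 has {t,u,v,w} → s.
Cell (r4,c5): row 4 has {s,t,u,w}; column 5 has {s,u,w} → v.
Cell (r5,c5): row 5 has {s,u,v,w}; column 5 has {s,u,v,w}; the diagonal has {s,u,v,w} → t.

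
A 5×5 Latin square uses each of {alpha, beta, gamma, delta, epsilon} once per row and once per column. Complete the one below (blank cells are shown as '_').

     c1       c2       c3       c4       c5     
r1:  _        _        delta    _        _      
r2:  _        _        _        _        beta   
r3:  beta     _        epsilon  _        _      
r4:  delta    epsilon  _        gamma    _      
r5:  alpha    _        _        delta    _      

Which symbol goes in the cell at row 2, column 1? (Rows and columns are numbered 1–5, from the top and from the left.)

gamma

(r3,c4) = alpha
(r4,c5) = alpha
(r2,c4) = epsilon
(r4,c3) = beta
(r5,c3) = gamma
(r5,c5) = epsilon
(r1,c4) = beta
(r1,c5) = gamma
(r2,c1) = gamma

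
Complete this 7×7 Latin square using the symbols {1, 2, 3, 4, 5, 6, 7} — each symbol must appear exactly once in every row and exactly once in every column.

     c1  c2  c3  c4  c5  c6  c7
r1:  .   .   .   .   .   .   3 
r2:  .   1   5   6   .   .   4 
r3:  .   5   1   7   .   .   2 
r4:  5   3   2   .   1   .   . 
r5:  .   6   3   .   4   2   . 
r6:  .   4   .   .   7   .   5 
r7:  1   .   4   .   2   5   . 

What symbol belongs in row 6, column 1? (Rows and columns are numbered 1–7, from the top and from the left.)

3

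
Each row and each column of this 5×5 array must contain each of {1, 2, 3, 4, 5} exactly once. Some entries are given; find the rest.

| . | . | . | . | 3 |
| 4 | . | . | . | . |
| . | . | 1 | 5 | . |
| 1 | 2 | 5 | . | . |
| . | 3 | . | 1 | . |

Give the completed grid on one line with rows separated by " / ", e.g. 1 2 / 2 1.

5 1 2 4 3 / 4 5 3 2 1 / 3 4 1 5 2 / 1 2 5 3 4 / 2 3 4 1 5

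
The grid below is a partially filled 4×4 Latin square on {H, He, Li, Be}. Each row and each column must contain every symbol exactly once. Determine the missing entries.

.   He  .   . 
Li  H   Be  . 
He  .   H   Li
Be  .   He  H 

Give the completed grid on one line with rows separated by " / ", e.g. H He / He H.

H He Li Be / Li H Be He / He Be H Li / Be Li He H

At row 1, column 1: row 1 has {He}; column 1 has {He,Li,Be}; that leaves H.
At row 1, column 3: row 1 has {H,He}; column 3 has {H,He,Be}; that leaves Li.
At row 1, column 4: row 1 has {H,He,Li}; column 4 has {H,Li}; that leaves Be.
At row 2, column 4: row 2 has {H,Li,Be}; column 4 has {H,Li,Be}; that leaves He.
At row 3, column 2: row 3 has {H,He,Li}; column 2 has {H,He}; that leaves Be.
At row 4, column 2: row 4 has {H,He,Be}; column 2 has {H,He,Be}; that leaves Li.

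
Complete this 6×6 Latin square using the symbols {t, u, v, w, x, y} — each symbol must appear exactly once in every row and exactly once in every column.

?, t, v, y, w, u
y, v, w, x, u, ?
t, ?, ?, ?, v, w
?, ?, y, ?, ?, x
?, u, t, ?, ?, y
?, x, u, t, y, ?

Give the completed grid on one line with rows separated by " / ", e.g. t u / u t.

row 1 has {t,u,v,w,y}; column 1 has {t,y} — only x is left for (r1,c1).
row 2 has {u,v,w,x,y}; column 6 has {u,w,x,y} — only t is left for (r2,c6).
row 3 has {t,v,w}; column 2 has {t,u,v,x} — only y is left for (r3,c2).
row 3 has {t,v,w,y}; column 3 has {t,u,v,w,y} — only x is left for (r3,c3).
row 3 has {t,v,w,x,y}; column 4 has {t,x,y} — only u is left for (r3,c4).
row 4 has {x,y}; column 2 has {t,u,v,x,y} — only w is left for (r4,c2).
row 4 has {w,x,y}; column 4 has {t,u,x,y} — only v is left for (r4,c4).
row 4 has {v,w,x,y}; column 5 has {u,v,w,y} — only t is left for (r4,c5).
row 5 has {t,u,y}; column 4 has {t,u,v,x,y} — only w is left for (r5,c4).
row 5 has {t,u,w,y}; column 5 has {t,u,v,w,y} — only x is left for (r5,c5).
row 6 has {t,u,x,y}; column 6 has {t,u,w,x,y} — only v is left for (r6,c6).
row 4 has {t,v,w,x,y}; column 1 has {t,x,y} — only u is left for (r4,c1).
row 5 has {t,u,w,x,y}; column 1 has {t,u,x,y} — only v is left for (r5,c1).
row 6 has {t,u,v,x,y}; column 1 has {t,u,v,x,y} — only w is left for (r6,c1).

x t v y w u / y v w x u t / t y x u v w / u w y v t x / v u t w x y / w x u t y v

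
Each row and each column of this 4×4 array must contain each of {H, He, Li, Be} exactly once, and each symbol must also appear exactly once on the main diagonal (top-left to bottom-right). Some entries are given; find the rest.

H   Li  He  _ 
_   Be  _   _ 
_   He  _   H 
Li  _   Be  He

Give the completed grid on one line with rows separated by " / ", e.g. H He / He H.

H Li He Be / He Be H Li / Be He Li H / Li H Be He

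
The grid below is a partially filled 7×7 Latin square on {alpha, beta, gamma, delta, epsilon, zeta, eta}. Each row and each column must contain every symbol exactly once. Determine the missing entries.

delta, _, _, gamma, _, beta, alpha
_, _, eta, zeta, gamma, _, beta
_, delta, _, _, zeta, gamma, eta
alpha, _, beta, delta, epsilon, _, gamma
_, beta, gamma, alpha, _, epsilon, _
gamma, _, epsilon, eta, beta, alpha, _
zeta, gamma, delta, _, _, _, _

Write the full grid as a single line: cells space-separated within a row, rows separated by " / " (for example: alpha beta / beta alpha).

delta epsilon zeta gamma eta beta alpha / epsilon alpha eta zeta gamma delta beta / beta delta alpha epsilon zeta gamma eta / alpha eta beta delta epsilon zeta gamma / eta beta gamma alpha delta epsilon zeta / gamma zeta epsilon eta beta alpha delta / zeta gamma delta beta alpha eta epsilon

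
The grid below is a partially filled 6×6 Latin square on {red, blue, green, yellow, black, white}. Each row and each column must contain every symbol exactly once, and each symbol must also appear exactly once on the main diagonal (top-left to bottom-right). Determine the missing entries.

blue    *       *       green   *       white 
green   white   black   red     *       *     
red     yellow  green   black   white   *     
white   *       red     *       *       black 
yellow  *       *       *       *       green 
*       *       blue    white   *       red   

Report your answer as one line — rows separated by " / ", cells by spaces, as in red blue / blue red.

blue black yellow green red white / green white black red blue yellow / red yellow green black white blue / white blue red yellow green black / yellow red white blue black green / black green blue white yellow red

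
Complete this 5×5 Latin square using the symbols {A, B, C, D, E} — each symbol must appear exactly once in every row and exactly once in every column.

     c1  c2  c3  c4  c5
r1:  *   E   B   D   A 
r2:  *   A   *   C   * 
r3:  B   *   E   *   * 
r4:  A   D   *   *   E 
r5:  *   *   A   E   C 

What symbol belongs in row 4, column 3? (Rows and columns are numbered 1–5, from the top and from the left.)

At row 1, column 1: row 1 has {A,B,D,E}; column 1 has {A,B}; that leaves C.
At row 2, column 3: row 2 has {A,C}; column 3 has {A,B,E}; that leaves D.
At row 2, column 5: row 2 has {A,C,D}; column 5 has {A,C,E}; that leaves B.
At row 3, column 2: row 3 has {B,E}; column 2 has {A,D,E}; that leaves C.
At row 3, column 4: row 3 has {B,C,E}; column 4 has {C,D,E}; that leaves A.
At row 3, column 5: row 3 has {A,B,C,E}; column 5 has {A,B,C,E}; that leaves D.
At row 4, column 3: row 4 has {A,D,E}; column 3 has {A,B,D,E}; that leaves C.

C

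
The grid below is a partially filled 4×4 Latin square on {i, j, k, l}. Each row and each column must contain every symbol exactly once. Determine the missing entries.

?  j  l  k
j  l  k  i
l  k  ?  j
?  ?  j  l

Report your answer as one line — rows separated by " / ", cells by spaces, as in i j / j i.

i j l k / j l k i / l k i j / k i j l

(r1,c1) = i
(r3,c3) = i
(r4,c1) = k
(r4,c2) = i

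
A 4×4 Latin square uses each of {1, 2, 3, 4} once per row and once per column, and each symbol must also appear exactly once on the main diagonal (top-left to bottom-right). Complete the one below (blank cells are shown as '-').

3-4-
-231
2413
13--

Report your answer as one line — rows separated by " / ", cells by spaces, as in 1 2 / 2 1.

(r1,c2) = 1
(r1,c4) = 2
(r2,c1) = 4
(r4,c3) = 2
(r4,c4) = 4

3 1 4 2 / 4 2 3 1 / 2 4 1 3 / 1 3 2 4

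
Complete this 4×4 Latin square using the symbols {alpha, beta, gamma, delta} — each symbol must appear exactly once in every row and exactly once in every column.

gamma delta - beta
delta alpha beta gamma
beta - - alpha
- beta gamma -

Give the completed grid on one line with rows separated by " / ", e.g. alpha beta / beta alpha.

row 1 has {beta,gamma,delta}; column 3 has {beta,gamma} — only alpha is left for (r1,c3).
row 3 has {alpha,beta}; column 2 has {alpha,beta,delta} — only gamma is left for (r3,c2).
row 3 has {alpha,beta,gamma}; column 3 has {alpha,beta,gamma} — only delta is left for (r3,c3).
row 4 has {beta,gamma}; column 1 has {beta,gamma,delta} — only alpha is left for (r4,c1).
row 4 has {alpha,beta,gamma}; column 4 has {alpha,beta,gamma} — only delta is left for (r4,c4).

gamma delta alpha beta / delta alpha beta gamma / beta gamma delta alpha / alpha beta gamma delta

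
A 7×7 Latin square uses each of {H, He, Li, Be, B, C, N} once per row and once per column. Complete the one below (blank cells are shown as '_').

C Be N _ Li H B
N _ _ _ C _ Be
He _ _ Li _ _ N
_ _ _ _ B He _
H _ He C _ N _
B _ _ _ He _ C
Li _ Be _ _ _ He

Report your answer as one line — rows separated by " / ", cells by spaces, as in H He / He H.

Cell (r1,c4): row 1 has {H,Li,Be,B,C,N}; column 4 has {Li,C} → He.
Cell (r4,c1): row 4 has {He,B}; column 1 has {H,He,Li,B,C,N} → Be.
Cell (r5,c5): row 5 has {H,He,C,N}; column 5 has {He,Li,B,C} → Be.
Cell (r5,c7): row 5 has {H,He,Be,C,N}; column 7 has {He,Be,B,C,N} → Li.
Cell (r3,c5): row 3 has {He,Li,N}; column 5 has {He,Li,Be,B,C} → H.
Cell (r4,c7): row 4 has {He,Be,B}; column 7 has {He,Li,Be,B,C,N} → H.
Cell (r5,c2): row 5 has {H,He,Li,Be,C,N}; column 2 has {Be} → B.
Cell (r7,c5): row 7 has {He,Li,Be}; column 5 has {H,He,Li,Be,B,C} → N.
Cell (r3,c2): row 3 has {H,He,Li,N}; column 2 has {Be,B} → C.
Cell (r3,c3): row 3 has {H,He,Li,C,N}; column 3 has {He,Be,N} → B.
Cell (r3,c6): row 3 has {H,He,Li,B,C,N}; column 6 has {H,He,N} → Be.
Cell (r4,c4): row 4 has {H,He,Be,B}; column 4 has {He,Li,C} → N.
Cell (r6,c6): row 6 has {He,B,C}; column 6 has {H,He,Be,N} → Li.
Cell (r7,c2): row 7 has {He,Li,Be,N}; column 2 has {Be,B,C} → H.
Cell (r7,c4): row 7 has {H,He,Li,Be,N}; column 4 has {He,Li,C,N} → B.
Cell (r7,c6): row 7 has {H,He,Li,Be,B,N}; column 6 has {H,He,Li,Be,N} → C.
Cell (r2,c4): row 2 has {Be,C,N}; column 4 has {He,Li,B,C,N} → H.
Cell (r2,c6): row 2 has {H,Be,C,N}; column 6 has {H,He,Li,Be,C,N} → B.
Cell (r4,c2): row 4 has {H,He,Be,B,N}; column 2 has {H,Be,B,C} → Li.
Cell (r4,c3): row 4 has {H,He,Li,Be,B,N}; column 3 has {He,Be,B,N} → C.
Cell (r6,c2): row 6 has {He,Li,B,C}; column 2 has {H,Li,Be,B,C} → N.
Cell (r6,c3): row 6 has {He,Li,B,C,N}; column 3 has {He,Be,B,C,N} → H.
Cell (r6,c4): row 6 has {H,He,Li,B,C,N}; column 4 has {H,He,Li,B,C,N} → Be.
Cell (r2,c2): row 2 has {H,Be,B,C,N}; column 2 has {H,Li,Be,B,C,N} → He.
Cell (r2,c3): row 2 has {H,He,Be,B,C,N}; column 3 has {H,He,Be,B,C,N} → Li.

C Be N He Li H B / N He Li H C B Be / He C B Li H Be N / Be Li C N B He H / H B He C Be N Li / B N H Be He Li C / Li H Be B N C He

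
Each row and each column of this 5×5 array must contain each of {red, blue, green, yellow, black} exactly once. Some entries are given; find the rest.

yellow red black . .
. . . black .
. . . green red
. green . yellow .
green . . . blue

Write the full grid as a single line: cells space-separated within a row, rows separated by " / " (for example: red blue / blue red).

At row 1, column 4: row 1 has {red,yellow,black}; column 4 has {green,yellow,black}; that leaves blue.
At row 1, column 5: row 1 has {red,blue,yellow,black}; column 5 has {red,blue}; that leaves green.
At row 2, column 5: row 2 has {black}; column 5 has {red,blue,green}; that leaves yellow.
At row 4, column 5: row 4 has {green,yellow}; column 5 has {red,blue,green,yellow}; that leaves black.
At row 5, column 4: row 5 has {blue,green}; column 4 has {blue,green,yellow,black}; that leaves red.
At row 2, column 2: row 2 has {yellow,black}; column 2 has {red,green}; that leaves blue.
At row 5, column 3: row 5 has {red,blue,green}; column 3 has {black}; that leaves yellow.
At row 2, column 1: row 2 has {blue,yellow,black}; column 1 has {green,yellow}; that leaves red.
At row 2, column 3: row 2 has {red,blue,yellow,black}; column 3 has {yellow,black}; that leaves green.
At row 3, column 3: row 3 has {red,green}; column 3 has {green,yellow,black}; that leaves blue.
At row 4, column 1: row 4 has {green,yellow,black}; column 1 has {red,green,yellow}; that leaves blue.
At row 4, column 3: row 4 has {blue,green,yellow,black}; column 3 has {blue,green,yellow,black}; that leaves red.
At row 5, column 2: row 5 has {red,blue,green,yellow}; column 2 has {red,blue,green}; that leaves black.
At row 3, column 1: row 3 has {red,blue,green}; column 1 has {red,blue,green,yellow}; that leaves black.
At row 3, column 2: row 3 has {red,blue,green,black}; column 2 has {red,blue,green,black}; that leaves yellow.

yellow red black blue green / red blue green black yellow / black yellow blue green red / blue green red yellow black / green black yellow red blue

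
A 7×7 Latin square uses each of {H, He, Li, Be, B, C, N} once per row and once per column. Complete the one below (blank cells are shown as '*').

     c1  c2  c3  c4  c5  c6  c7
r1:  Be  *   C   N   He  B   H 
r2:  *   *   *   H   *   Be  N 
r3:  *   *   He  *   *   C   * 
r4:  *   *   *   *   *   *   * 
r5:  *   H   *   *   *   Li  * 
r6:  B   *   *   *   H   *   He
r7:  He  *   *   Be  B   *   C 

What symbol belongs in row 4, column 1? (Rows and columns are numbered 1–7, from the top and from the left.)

N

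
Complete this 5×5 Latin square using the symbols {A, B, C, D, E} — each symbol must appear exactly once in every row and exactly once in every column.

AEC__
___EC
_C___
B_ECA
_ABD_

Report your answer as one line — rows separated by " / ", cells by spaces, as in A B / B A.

row 1 has {A,C,E}; column 4 has {C,D,E} — only B is left for (r1,c4).
row 1 has {A,B,C,E}; column 5 has {A,C} — only D is left for (r1,c5).
row 2 has {C,E}; column 1 has {A,B} — only D is left for (r2,c1).
row 2 has {C,D,E}; column 2 has {A,C,E} — only B is left for (r2,c2).
row 2 has {B,C,D,E}; column 3 has {B,C,E} — only A is left for (r2,c3).
row 3 has {C}; column 1 has {A,B,D} — only E is left for (r3,c1).
row 3 has {C,E}; column 3 has {A,B,C,E} — only D is left for (r3,c3).
row 3 has {C,D,E}; column 4 has {B,C,D,E} — only A is left for (r3,c4).
row 3 has {A,C,D,E}; column 5 has {A,C,D} — only B is left for (r3,c5).
row 4 has {A,B,C,E}; column 2 has {A,B,C,E} — only D is left for (r4,c2).
row 5 has {A,B,D}; column 1 has {A,B,D,E} — only C is left for (r5,c1).
row 5 has {A,B,C,D}; column 5 has {A,B,C,D} — only E is left for (r5,c5).

A E C B D / D B A E C / E C D A B / B D E C A / C A B D E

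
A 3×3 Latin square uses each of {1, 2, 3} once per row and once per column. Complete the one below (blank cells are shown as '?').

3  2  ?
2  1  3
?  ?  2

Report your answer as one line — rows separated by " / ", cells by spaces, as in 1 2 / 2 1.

3 2 1 / 2 1 3 / 1 3 2

(r1,c3): row 1 has {2,3}; column 3 has {2,3}, so it must be 1.
(r3,c1): row 3 has {2}; column 1 has {2,3}, so it must be 1.
(r3,c2): row 3 has {1,2}; column 2 has {1,2}, so it must be 3.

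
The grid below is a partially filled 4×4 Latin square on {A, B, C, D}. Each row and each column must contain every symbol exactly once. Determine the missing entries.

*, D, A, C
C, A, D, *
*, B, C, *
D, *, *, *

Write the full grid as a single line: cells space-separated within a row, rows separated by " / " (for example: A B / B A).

B D A C / C A D B / A B C D / D C B A

(r1,c1) = B
(r2,c4) = B
(r3,c1) = A
(r3,c4) = D
(r4,c2) = C
(r4,c3) = B
(r4,c4) = A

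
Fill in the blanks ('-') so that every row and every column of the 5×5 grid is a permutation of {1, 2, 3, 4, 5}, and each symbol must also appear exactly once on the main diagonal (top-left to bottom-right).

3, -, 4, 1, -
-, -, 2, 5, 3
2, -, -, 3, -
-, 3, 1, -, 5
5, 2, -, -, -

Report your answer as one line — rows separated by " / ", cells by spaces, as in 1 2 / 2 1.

3 5 4 1 2 / 1 4 2 5 3 / 2 1 5 3 4 / 4 3 1 2 5 / 5 2 3 4 1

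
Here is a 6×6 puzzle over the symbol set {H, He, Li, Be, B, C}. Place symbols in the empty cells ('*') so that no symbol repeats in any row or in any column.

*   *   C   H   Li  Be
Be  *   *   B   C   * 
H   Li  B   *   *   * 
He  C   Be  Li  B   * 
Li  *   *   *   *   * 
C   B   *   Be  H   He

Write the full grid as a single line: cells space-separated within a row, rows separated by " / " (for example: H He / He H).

B He C H Li Be / Be H He B C Li / H Li B He Be C / He C Be Li B H / Li Be H C He B / C B Li Be H He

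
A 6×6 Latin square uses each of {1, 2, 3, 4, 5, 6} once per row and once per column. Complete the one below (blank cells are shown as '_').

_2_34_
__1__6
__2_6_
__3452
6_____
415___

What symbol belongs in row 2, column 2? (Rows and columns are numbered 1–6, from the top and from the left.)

(r1,c3): row 1 has {2,3,4}; column 3 has {1,2,3,5}, so it must be 6.
(r4,c1): row 4 has {2,3,4,5}; column 1 has {4,6}, so it must be 1.
(r4,c2): row 4 has {1,2,3,4,5}; column 2 has {1,2}, so it must be 6.
(r5,c3): row 5 has {6}; column 3 has {1,2,3,5,6}, so it must be 4.
(r6,c6): row 6 has {1,4,5}; column 6 has {2,6}, so it must be 3.
(r1,c1): row 1 has {2,3,4,6}; column 1 has {1,4,6}, so it must be 5.
(r1,c6): row 1 has {2,3,4,5,6}; column 6 has {2,3,6}, so it must be 1.
(r3,c1): row 3 has {2,6}; column 1 has {1,4,5,6}, so it must be 3.
(r5,c6): row 5 has {4,6}; column 6 has {1,2,3,6}, so it must be 5.
(r6,c5): row 6 has {1,3,4,5}; column 5 has {4,5,6}, so it must be 2.
(r2,c1): row 2 has {1,6}; column 1 has {1,3,4,5,6}, so it must be 2.
(r2,c4): row 2 has {1,2,6}; column 4 has {3,4}, so it must be 5.
(r2,c5): row 2 has {1,2,5,6}; column 5 has {2,4,5,6}, so it must be 3.
(r3,c4): row 3 has {2,3,6}; column 4 has {3,4,5}, so it must be 1.
(r3,c6): row 3 has {1,2,3,6}; column 6 has {1,2,3,5,6}, so it must be 4.
(r5,c2): row 5 has {4,5,6}; column 2 has {1,2,6}, so it must be 3.
(r5,c4): row 5 has {3,4,5,6}; column 4 has {1,3,4,5}, so it must be 2.
(r5,c5): row 5 has {2,3,4,5,6}; column 5 has {2,3,4,5,6}, so it must be 1.
(r6,c4): row 6 has {1,2,3,4,5}; column 4 has {1,2,3,4,5}, so it must be 6.
(r2,c2): row 2 has {1,2,3,5,6}; column 2 has {1,2,3,6}, so it must be 4.

4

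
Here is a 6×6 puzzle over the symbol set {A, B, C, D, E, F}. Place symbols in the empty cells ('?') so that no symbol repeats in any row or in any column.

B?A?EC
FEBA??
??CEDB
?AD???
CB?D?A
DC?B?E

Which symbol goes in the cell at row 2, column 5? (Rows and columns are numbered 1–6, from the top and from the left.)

Cell (r1,c4): row 1 has {A,B,C,E}; column 4 has {A,B,D,E} → F.
Cell (r2,c5): row 2 has {A,B,E,F}; column 5 has {D,E} → C.

C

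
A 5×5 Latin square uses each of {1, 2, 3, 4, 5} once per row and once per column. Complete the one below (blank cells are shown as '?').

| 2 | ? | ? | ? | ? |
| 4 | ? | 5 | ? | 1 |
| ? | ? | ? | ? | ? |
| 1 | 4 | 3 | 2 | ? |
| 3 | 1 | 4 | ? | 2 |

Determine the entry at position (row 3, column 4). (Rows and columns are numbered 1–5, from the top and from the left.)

Cell (r1,c3): row 1 has {2}; column 3 has {3,4,5} → 1.
Cell (r2,c4): row 2 has {1,4,5}; column 4 has {2} → 3.
Cell (r3,c1): row 3 is empty so far; column 1 has {1,2,3,4} → 5.
Cell (r3,c3): row 3 has {5}; column 3 has {1,3,4,5} → 2.
Cell (r4,c5): row 4 has {1,2,3,4}; column 5 has {1,2} → 5.
Cell (r5,c4): row 5 has {1,2,3,4}; column 4 has {2,3} → 5.
Cell (r1,c4): row 1 has {1,2}; column 4 has {2,3,5} → 4.
Cell (r1,c5): row 1 has {1,2,4}; column 5 has {1,2,5} → 3.
Cell (r2,c2): row 2 has {1,3,4,5}; column 2 has {1,4} → 2.
Cell (r3,c2): row 3 has {2,5}; column 2 has {1,2,4} → 3.
Cell (r3,c4): row 3 has {2,3,5}; column 4 has {2,3,4,5} → 1.

1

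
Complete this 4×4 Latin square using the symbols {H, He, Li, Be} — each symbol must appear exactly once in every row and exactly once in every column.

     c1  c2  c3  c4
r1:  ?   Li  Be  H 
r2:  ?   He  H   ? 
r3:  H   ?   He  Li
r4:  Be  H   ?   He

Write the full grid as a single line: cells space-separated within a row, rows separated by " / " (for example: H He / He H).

He Li Be H / Li He H Be / H Be He Li / Be H Li He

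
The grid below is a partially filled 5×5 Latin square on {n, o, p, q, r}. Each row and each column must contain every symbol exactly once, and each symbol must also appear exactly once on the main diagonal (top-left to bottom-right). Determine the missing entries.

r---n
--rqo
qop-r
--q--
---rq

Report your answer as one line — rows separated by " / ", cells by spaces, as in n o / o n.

Cell (r1,c3): row 1 has {n,r}; column 3 has {p,q,r} → o.
Cell (r1,c4): row 1 has {n,o,r}; column 4 has {q,r} → p.
Cell (r2,c2): row 2 has {o,q,r}; column 2 has {o}; the diagonal has {p,q,r} → n.
Cell (r3,c4): row 3 has {o,p,q,r}; column 4 has {p,q,r} → n.
Cell (r4,c4): row 4 has {q}; column 4 has {n,p,q,r}; the diagonal has {n,p,q,r} → o.
Cell (r4,c5): row 4 has {o,q}; column 5 has {n,o,q,r} → p.
Cell (r5,c2): row 5 has {q,r}; column 2 has {n,o} → p.
Cell (r5,c3): row 5 has {p,q,r}; column 3 has {o,p,q,r} → n.
Cell (r1,c2): row 1 has {n,o,p,r}; column 2 has {n,o,p} → q.
Cell (r2,c1): row 2 has {n,o,q,r}; column 1 has {q,r} → p.
Cell (r4,c1): row 4 has {o,p,q}; column 1 has {p,q,r} → n.
Cell (r4,c2): row 4 has {n,o,p,q}; column 2 has {n,o,p,q} → r.
Cell (r5,c1): row 5 has {n,p,q,r}; column 1 has {n,p,q,r} → o.

r q o p n / p n r q o / q o p n r / n r q o p / o p n r q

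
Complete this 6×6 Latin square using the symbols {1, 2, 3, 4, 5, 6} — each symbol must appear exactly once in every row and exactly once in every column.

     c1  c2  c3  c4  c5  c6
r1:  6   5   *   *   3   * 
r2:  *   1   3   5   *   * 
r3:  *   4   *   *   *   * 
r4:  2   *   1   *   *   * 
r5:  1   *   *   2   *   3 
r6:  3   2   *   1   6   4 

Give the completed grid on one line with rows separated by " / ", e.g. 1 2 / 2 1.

6 5 2 4 3 1 / 4 1 3 5 2 6 / 5 4 6 3 1 2 / 2 3 1 6 4 5 / 1 6 4 2 5 3 / 3 2 5 1 6 4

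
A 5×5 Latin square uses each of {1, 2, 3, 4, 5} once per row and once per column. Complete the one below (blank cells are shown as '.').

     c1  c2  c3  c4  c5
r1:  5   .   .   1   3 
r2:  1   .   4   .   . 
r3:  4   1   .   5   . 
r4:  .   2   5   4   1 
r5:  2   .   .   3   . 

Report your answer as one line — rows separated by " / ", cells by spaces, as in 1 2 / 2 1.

5 4 2 1 3 / 1 3 4 2 5 / 4 1 3 5 2 / 3 2 5 4 1 / 2 5 1 3 4

(r1,c2) = 4
(r1,c3) = 2
(r2,c4) = 2
(r2,c5) = 5
(r3,c3) = 3
(r3,c5) = 2
(r4,c1) = 3
(r5,c2) = 5
(r5,c3) = 1
(r5,c5) = 4
(r2,c2) = 3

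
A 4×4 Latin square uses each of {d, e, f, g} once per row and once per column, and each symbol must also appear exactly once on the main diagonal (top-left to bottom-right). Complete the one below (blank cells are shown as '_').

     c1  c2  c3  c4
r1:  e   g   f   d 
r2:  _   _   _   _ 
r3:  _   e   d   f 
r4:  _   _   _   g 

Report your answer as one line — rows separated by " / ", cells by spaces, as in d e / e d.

e g f d / d f g e / g e d f / f d e g

Cell (r2,c2): row 2 is empty so far; column 2 has {e,g}; the diagonal has {d,e,g} → f.
Cell (r2,c4): row 2 has {f}; column 4 has {d,f,g} → e.
Cell (r3,c1): row 3 has {d,e,f}; column 1 has {e} → g.
Cell (r4,c2): row 4 has {g}; column 2 has {e,f,g} → d.
Cell (r4,c3): row 4 has {d,g}; column 3 has {d,f} → e.
Cell (r2,c1): row 2 has {e,f}; column 1 has {e,g} → d.
Cell (r2,c3): row 2 has {d,e,f}; column 3 has {d,e,f} → g.
Cell (r4,c1): row 4 has {d,e,g}; column 1 has {d,e,g} → f.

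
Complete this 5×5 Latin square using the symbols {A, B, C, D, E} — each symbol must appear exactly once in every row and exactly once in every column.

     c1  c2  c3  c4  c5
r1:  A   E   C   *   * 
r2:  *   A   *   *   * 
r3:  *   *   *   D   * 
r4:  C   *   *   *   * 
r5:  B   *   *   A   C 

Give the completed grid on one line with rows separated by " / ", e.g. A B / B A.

Cell (r1,c4): row 1 has {A,C,E}; column 4 has {A,D} → B.
Cell (r1,c5): row 1 has {A,B,C,E}; column 5 has {C} → D.
Cell (r3,c1): row 3 has {D}; column 1 has {A,B,C} → E.
Cell (r4,c4): row 4 has {C}; column 4 has {A,B,D} → E.
Cell (r5,c2): row 5 has {A,B,C}; column 2 has {A,E} → D.
Cell (r5,c3): row 5 has {A,B,C,D}; column 3 has {C} → E.
Cell (r2,c1): row 2 has {A}; column 1 has {A,B,C,E} → D.
Cell (r2,c3): row 2 has {A,D}; column 3 has {C,E} → B.
Cell (r2,c4): row 2 has {A,B,D}; column 4 has {A,B,D,E} → C.
Cell (r2,c5): row 2 has {A,B,C,D}; column 5 has {C,D} → E.
Cell (r3,c3): row 3 has {D,E}; column 3 has {B,C,E} → A.
Cell (r3,c5): row 3 has {A,D,E}; column 5 has {C,D,E} → B.
Cell (r4,c2): row 4 has {C,E}; column 2 has {A,D,E} → B.
Cell (r4,c3): row 4 has {B,C,E}; column 3 has {A,B,C,E} → D.
Cell (r4,c5): row 4 has {B,C,D,E}; column 5 has {B,C,D,E} → A.
Cell (r3,c2): row 3 has {A,B,D,E}; column 2 has {A,B,D,E} → C.

A E C B D / D A B C E / E C A D B / C B D E A / B D E A C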